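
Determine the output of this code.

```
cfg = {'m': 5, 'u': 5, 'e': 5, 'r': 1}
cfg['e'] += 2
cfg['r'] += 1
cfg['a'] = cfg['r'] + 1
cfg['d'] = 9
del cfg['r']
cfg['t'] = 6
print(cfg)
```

{'m': 5, 'u': 5, 'e': 7, 'a': 3, 'd': 9, 't': 6}

cfg['e'] = 5+2 = 7 → {'m': 5, 'u': 5, 'e': 7, 'r': 1}
cfg['r'] = 1+1 = 2 → {'m': 5, 'u': 5, 'e': 7, 'r': 2}
cfg['a'] = cfg['r']+1 = 3 → {'m': 5, 'u': 5, 'e': 7, 'r': 2, 'a': 3}
cfg['d'] = 9 → {'m': 5, 'u': 5, 'e': 7, 'r': 2, 'a': 3, 'd': 9}
del 'r' → {'m': 5, 'u': 5, 'e': 7, 'a': 3, 'd': 9}
cfg['t'] = 6 → {'m': 5, 'u': 5, 'e': 7, 'a': 3, 'd': 9, 't': 6}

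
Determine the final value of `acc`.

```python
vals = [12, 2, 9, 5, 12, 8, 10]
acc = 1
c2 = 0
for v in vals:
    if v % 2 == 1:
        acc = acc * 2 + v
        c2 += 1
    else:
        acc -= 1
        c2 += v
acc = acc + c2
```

62

v=12: not odd, acc = 1-1 = 0; c2=12
v=2: not odd, acc = 0-1 = -1; c2=14
v=9: odd, acc = (-1)*2+9 = 7; c2=15
v=5: odd, acc = 7*2+5 = 19; c2=16
v=12: not odd, acc = 19-1 = 18; c2=28
v=8: not odd, acc = 18-1 = 17; c2=36
v=10: not odd, acc = 17-1 = 16; c2=46
acc+c2 = 16+46 = 62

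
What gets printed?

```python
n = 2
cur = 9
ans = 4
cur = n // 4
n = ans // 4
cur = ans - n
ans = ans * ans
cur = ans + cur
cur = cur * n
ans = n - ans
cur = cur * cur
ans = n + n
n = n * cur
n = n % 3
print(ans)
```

cur = 2//4 = 0
n = 4//4 = 1
cur = 4-1 = 3
ans = 4*4 = 16
cur = 16+3 = 19
cur = 19*1 = 19
ans = 1-16 = -15
cur = 19*19 = 361
ans = 1+1 = 2
n = 1*361 = 361
n = 361%3 = 1

2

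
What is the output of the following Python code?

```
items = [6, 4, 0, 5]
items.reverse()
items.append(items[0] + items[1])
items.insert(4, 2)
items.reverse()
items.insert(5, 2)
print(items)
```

reverse → [5, 0, 4, 6]
append items[0]+items[1] = 5+0 = 5 → [5, 0, 4, 6, 5]
insert 2 at 4 → [5, 0, 4, 6, 2, 5]
reverse → [5, 2, 6, 4, 0, 5]
insert 2 at 5 → [5, 2, 6, 4, 0, 2, 5]

[5, 2, 6, 4, 0, 2, 5]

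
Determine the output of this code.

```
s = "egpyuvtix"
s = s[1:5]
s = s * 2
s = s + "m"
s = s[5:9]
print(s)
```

pyum

slice [1:5] → 'gpyu'
repeat ×2 → 'gpyugpyu'
+ 'm' → 'gpyugpyum'
slice [5:9] → 'pyum'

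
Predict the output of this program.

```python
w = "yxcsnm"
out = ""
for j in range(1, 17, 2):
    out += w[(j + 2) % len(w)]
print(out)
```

smxsmxsm

j=1: add w[3]='s' → 's'
j=3: add w[5]='m' → 'sm'
j=5: add w[1]='x' → 'smx'
j=7: add w[3]='s' → 'smxs'
j=9: add w[5]='m' → 'smxsm'
j=11: add w[1]='x' → 'smxsmx'
j=13: add w[3]='s' → 'smxsmxs'
j=15: add w[5]='m' → 'smxsmxsm'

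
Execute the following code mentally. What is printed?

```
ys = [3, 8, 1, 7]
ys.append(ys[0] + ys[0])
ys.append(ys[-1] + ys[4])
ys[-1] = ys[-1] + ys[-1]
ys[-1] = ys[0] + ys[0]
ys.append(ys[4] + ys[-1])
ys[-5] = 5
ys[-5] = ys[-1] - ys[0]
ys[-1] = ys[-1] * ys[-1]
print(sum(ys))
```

183

append ys[0]+ys[0] = 3+3 = 6 → [3, 8, 1, 7, 6]
append ys[-1]+ys[4] = 6+6 = 12 → [3, 8, 1, 7, 6, 12]
ys[-1] = ys[-1]+ys[-1] = 12+12 = 24 → [3, 8, 1, 7, 6, 24]
ys[-1] = ys[0]+ys[0] = 3+3 = 6 → [3, 8, 1, 7, 6, 6]
append ys[4]+ys[-1] = 6+6 = 12 → [3, 8, 1, 7, 6, 6, 12]
ys[-5] = 5 → [3, 8, 5, 7, 6, 6, 12]
ys[-5] = ys[-1]-ys[0] = 12-3 = 9 → [3, 8, 9, 7, 6, 6, 12]
ys[-1] = ys[-1]*ys[-1] = 12*12 = 144 → [3, 8, 9, 7, 6, 6, 144]
sum = 183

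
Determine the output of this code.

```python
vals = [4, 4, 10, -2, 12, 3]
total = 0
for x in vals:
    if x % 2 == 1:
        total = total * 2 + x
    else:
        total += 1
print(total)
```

13

x=4: not odd, total = 0+1 = 1
x=4: not odd, total = 1+1 = 2
x=10: not odd, total = 2+1 = 3
x=-2: not odd, total = 3+1 = 4
x=12: not odd, total = 4+1 = 5
x=3: odd, total = 5*2+3 = 13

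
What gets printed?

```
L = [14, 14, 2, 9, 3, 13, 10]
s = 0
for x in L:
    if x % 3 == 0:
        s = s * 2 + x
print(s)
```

21

x=14: not %3==0
x=14: not %3==0
x=2: not %3==0
x=9: %3==0, s = 0*2+9 = 9
x=3: %3==0, s = 9*2+3 = 21
x=13: not %3==0
x=10: not %3==0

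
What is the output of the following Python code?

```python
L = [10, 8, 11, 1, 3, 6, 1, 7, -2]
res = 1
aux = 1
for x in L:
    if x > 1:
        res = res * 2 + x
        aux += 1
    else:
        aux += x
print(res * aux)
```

x=10: >1, res = 1*2+10 = 12; aux=2
x=8: >1, res = 12*2+8 = 32; aux=3
x=11: >1, res = 32*2+11 = 75; aux=4
x=1: not >1; aux=5
x=3: >1, res = 75*2+3 = 153; aux=6
x=6: >1, res = 153*2+6 = 312; aux=7
x=1: not >1; aux=8
x=7: >1, res = 312*2+7 = 631; aux=9
x=-2: not >1; aux=7
res*aux = 631*7 = 4417

4417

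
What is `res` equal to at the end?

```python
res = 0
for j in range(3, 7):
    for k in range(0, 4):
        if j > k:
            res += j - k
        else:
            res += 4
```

52

j=3,k=0: 3>0, res = 0+3 = 3
j=3,k=1: 3>1, res = 3+2 = 5
j=3,k=2: 3>2, res = 5+1 = 6
j=3,k=3: not 3>3, res = 6+4 = 10
j=4,k=0: 4>0, res = 10+4 = 14
j=4,k=1: 4>1, res = 14+3 = 17
j=4,k=2: 4>2, res = 17+2 = 19
j=4,k=3: 4>3, res = 19+1 = 20
j=5,k=0: 5>0, res = 20+5 = 25
j=5,k=1: 5>1, res = 25+4 = 29
j=5,k=2: 5>2, res = 29+3 = 32
j=5,k=3: 5>3, res = 32+2 = 34
j=6,k=0: 6>0, res = 34+6 = 40
j=6,k=1: 6>1, res = 40+5 = 45
j=6,k=2: 6>2, res = 45+4 = 49
j=6,k=3: 6>3, res = 49+3 = 52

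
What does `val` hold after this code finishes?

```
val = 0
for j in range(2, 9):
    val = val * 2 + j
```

j=2: val = 0*2+2 = 2
j=3: val = 2*2+3 = 7
j=4: val = 7*2+4 = 18
j=5: val = 18*2+5 = 41
j=6: val = 41*2+6 = 88
j=7: val = 88*2+7 = 183
j=8: val = 183*2+8 = 374

374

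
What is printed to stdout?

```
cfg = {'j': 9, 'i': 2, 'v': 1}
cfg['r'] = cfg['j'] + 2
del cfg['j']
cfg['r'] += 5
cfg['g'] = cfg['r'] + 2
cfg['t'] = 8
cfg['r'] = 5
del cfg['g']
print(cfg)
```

cfg['r'] = cfg['j']+2 = 11 → {'j': 9, 'i': 2, 'v': 1, 'r': 11}
del 'j' → {'i': 2, 'v': 1, 'r': 11}
cfg['r'] = 11+5 = 16 → {'i': 2, 'v': 1, 'r': 16}
cfg['g'] = cfg['r']+2 = 18 → {'i': 2, 'v': 1, 'r': 16, 'g': 18}
cfg['t'] = 8 → {'i': 2, 'v': 1, 'r': 16, 'g': 18, 't': 8}
cfg['r'] = 5 → {'i': 2, 'v': 1, 'r': 5, 'g': 18, 't': 8}
del 'g' → {'i': 2, 'v': 1, 'r': 5, 't': 8}

{'i': 2, 'v': 1, 'r': 5, 't': 8}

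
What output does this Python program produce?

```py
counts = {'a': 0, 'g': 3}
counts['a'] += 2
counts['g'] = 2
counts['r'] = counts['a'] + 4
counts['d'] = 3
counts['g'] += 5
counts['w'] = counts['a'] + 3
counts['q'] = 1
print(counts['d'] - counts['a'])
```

counts['a'] = 0+2 = 2 → {'a': 2, 'g': 3}
counts['g'] = 2 → {'a': 2, 'g': 2}
counts['r'] = counts['a']+4 = 6 → {'a': 2, 'g': 2, 'r': 6}
counts['d'] = 3 → {'a': 2, 'g': 2, 'r': 6, 'd': 3}
counts['g'] = 2+5 = 7 → {'a': 2, 'g': 7, 'r': 6, 'd': 3}
counts['w'] = counts['a']+3 = 5 → {'a': 2, 'g': 7, 'r': 6, 'd': 3, 'w': 5}
counts['q'] = 1 → {'a': 2, 'g': 7, 'r': 6, 'd': 3, 'w': 5, 'q': 1}
counts['d']-counts['a'] = 3-2 = 1

1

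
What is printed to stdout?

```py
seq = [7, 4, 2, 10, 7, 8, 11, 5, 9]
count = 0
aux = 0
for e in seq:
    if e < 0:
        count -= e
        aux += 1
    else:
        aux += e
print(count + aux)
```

63

e=7: not <0; aux=7
e=4: not <0; aux=11
e=2: not <0; aux=13
e=10: not <0; aux=23
e=7: not <0; aux=30
e=8: not <0; aux=38
e=11: not <0; aux=49
e=5: not <0; aux=54
e=9: not <0; aux=63
count+aux = 0+63 = 63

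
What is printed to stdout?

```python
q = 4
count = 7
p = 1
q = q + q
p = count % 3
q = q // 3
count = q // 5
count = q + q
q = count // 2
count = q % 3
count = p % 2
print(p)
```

1

q = 4+4 = 8
p = 7%3 = 1
q = 8//3 = 2
count = 2//5 = 0
count = 2+2 = 4
q = 4//2 = 2
count = 2%3 = 2
count = 1%2 = 1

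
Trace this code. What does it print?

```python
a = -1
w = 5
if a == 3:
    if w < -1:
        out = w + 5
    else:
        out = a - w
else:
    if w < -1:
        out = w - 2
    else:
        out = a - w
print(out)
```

a=-1, w=5
a == 3 is False; w < -1 is False
→ out = a - w = -6

-6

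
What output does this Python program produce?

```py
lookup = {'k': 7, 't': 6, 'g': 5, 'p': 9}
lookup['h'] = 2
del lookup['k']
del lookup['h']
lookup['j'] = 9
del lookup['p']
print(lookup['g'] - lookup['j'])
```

lookup['h'] = 2 → {'k': 7, 't': 6, 'g': 5, 'p': 9, 'h': 2}
del 'k' → {'t': 6, 'g': 5, 'p': 9, 'h': 2}
del 'h' → {'t': 6, 'g': 5, 'p': 9}
lookup['j'] = 9 → {'t': 6, 'g': 5, 'p': 9, 'j': 9}
del 'p' → {'t': 6, 'g': 5, 'j': 9}
lookup['g']-lookup['j'] = 5-9 = -4

-4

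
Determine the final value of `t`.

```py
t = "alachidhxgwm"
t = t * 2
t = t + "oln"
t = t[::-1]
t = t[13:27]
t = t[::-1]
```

repeat ×2 → 'alachidhxgwmalachidhxgwm'
+ 'oln' → 'alachidhxgwmalachidhxgwmoln'
reverse → 'nlomwgxhdihcalamwgxhdihcala'
slice [13:27] → 'lamwgxhdihcala'
reverse → 'alachidhxgwmal'

'alachidhxgwmal'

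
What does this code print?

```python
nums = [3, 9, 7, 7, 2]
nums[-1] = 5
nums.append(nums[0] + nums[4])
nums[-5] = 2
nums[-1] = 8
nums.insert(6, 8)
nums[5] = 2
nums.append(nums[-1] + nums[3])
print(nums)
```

[3, 2, 7, 7, 5, 2, 8, 15]

nums[-1] = 5 → [3, 9, 7, 7, 5]
append nums[0]+nums[4] = 3+5 = 8 → [3, 9, 7, 7, 5, 8]
nums[-5] = 2 → [3, 2, 7, 7, 5, 8]
nums[-1] = 8 → [3, 2, 7, 7, 5, 8]
insert 8 at 6 → [3, 2, 7, 7, 5, 8, 8]
nums[5] = 2 → [3, 2, 7, 7, 5, 2, 8]
append nums[-1]+nums[3] = 8+7 = 15 → [3, 2, 7, 7, 5, 2, 8, 15]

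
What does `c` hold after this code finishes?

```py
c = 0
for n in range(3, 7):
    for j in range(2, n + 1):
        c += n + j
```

n=3,j=2: c = 0+5 = 5
n=3,j=3: c = 5+6 = 11
n=4,j=2: c = 11+6 = 17
n=4,j=3: c = 17+7 = 24
n=4,j=4: c = 24+8 = 32
n=5,j=2: c = 32+7 = 39
n=5,j=3: c = 39+8 = 47
n=5,j=4: c = 47+9 = 56
n=5,j=5: c = 56+10 = 66
n=6,j=2: c = 66+8 = 74
n=6,j=3: c = 74+9 = 83
n=6,j=4: c = 83+10 = 93
n=6,j=5: c = 93+11 = 104
n=6,j=6: c = 104+12 = 116

116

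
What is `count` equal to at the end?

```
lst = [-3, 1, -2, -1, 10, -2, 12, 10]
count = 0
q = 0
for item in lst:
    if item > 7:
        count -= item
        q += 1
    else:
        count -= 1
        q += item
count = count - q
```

item=-3: not >7, count = 0-1 = -1; q=-3
item=1: not >7, count = (-1)-1 = -2; q=-2
item=-2: not >7, count = (-2)-1 = -3; q=-4
item=-1: not >7, count = (-3)-1 = -4; q=-5
item=10: >7, count = (-4)-10 = -14; q=-4
item=-2: not >7, count = (-14)-1 = -15; q=-6
item=12: >7, count = (-15)-12 = -27; q=-5
item=10: >7, count = (-27)-10 = -37; q=-4
count-q = (-37)-(-4) = -33

-33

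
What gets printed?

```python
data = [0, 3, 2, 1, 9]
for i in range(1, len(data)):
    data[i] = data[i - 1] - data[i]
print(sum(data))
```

-29

i=1: data[1] = 0-3 = -3 → [0, -3, 2, 1, 9]
i=2: data[2] = (-3)-2 = -5 → [0, -3, -5, 1, 9]
i=3: data[3] = (-5)-1 = -6 → [0, -3, -5, -6, 9]
i=4: data[4] = (-6)-9 = -15 → [0, -3, -5, -6, -15]
sum = -29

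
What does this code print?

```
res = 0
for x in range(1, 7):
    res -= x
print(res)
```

x=1: res = 0-1 = -1
x=2: res = (-1)-2 = -3
x=3: res = (-3)-3 = -6
x=4: res = (-6)-4 = -10
x=5: res = (-10)-5 = -15
x=6: res = (-15)-6 = -21

-21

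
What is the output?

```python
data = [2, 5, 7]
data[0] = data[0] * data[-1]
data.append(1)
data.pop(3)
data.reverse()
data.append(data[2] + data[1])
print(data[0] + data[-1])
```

26

data[0] = data[0]*data[-1] = 2*7 = 14 → [14, 5, 7]
append 1 → [14, 5, 7, 1]
pop(3) removes 1 → [14, 5, 7]
reverse → [7, 5, 14]
append data[2]+data[1] = 14+5 = 19 → [7, 5, 14, 19]
data[0]+data[-1] = 7+19 = 26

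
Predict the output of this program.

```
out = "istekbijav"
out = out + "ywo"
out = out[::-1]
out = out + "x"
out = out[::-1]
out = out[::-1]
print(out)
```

owyvajibketsix

+ 'ywo' → 'istekbijavywo'
reverse → 'owyvajibketsi'
+ 'x' → 'owyvajibketsix'
reverse → 'xistekbijavywo'
reverse → 'owyvajibketsix'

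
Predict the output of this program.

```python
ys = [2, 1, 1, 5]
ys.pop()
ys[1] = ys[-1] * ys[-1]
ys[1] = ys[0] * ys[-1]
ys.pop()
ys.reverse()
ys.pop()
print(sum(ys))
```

pop() removes 5 → [2, 1, 1]
ys[1] = ys[-1]*ys[-1] = 1*1 = 1 → [2, 1, 1]
ys[1] = ys[0]*ys[-1] = 2*1 = 2 → [2, 2, 1]
pop() removes 1 → [2, 2]
reverse → [2, 2]
pop() removes 2 → [2]
sum = 2

2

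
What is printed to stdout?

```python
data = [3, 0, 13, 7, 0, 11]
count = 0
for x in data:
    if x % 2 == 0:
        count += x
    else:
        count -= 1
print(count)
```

-4

x=3: not even, count = 0-1 = -1
x=0: even, count = (-1)+0 = -1
x=13: not even, count = (-1)-1 = -2
x=7: not even, count = (-2)-1 = -3
x=0: even, count = (-3)+0 = -3
x=11: not even, count = (-3)-1 = -4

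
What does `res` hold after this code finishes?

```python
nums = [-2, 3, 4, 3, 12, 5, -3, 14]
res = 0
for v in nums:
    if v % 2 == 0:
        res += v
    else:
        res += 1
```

32

v=-2: even, res = 0+(-2) = -2
v=3: not even, res = (-2)+1 = -1
v=4: even, res = (-1)+4 = 3
v=3: not even, res = 3+1 = 4
v=12: even, res = 4+12 = 16
v=5: not even, res = 16+1 = 17
v=-3: not even, res = 17+1 = 18
v=14: even, res = 18+14 = 32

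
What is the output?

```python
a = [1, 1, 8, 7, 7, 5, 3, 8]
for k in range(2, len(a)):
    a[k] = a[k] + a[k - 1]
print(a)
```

[1, 1, 9, 16, 23, 28, 31, 39]

k=2: a[2] = 8+1 = 9 → [1, 1, 9, 7, 7, 5, 3, 8]
k=3: a[3] = 7+9 = 16 → [1, 1, 9, 16, 7, 5, 3, 8]
k=4: a[4] = 7+16 = 23 → [1, 1, 9, 16, 23, 5, 3, 8]
k=5: a[5] = 5+23 = 28 → [1, 1, 9, 16, 23, 28, 3, 8]
k=6: a[6] = 3+28 = 31 → [1, 1, 9, 16, 23, 28, 31, 8]
k=7: a[7] = 8+31 = 39 → [1, 1, 9, 16, 23, 28, 31, 39]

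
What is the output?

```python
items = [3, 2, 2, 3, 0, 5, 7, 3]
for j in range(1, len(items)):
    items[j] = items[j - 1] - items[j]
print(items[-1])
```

-19

j=1: items[1] = 3-2 = 1 → [3, 1, 2, 3, 0, 5, 7, 3]
j=2: items[2] = 1-2 = -1 → [3, 1, -1, 3, 0, 5, 7, 3]
j=3: items[3] = (-1)-3 = -4 → [3, 1, -1, -4, 0, 5, 7, 3]
j=4: items[4] = (-4)-0 = -4 → [3, 1, -1, -4, -4, 5, 7, 3]
j=5: items[5] = (-4)-5 = -9 → [3, 1, -1, -4, -4, -9, 7, 3]
j=6: items[6] = (-9)-7 = -16 → [3, 1, -1, -4, -4, -9, -16, 3]
j=7: items[7] = (-16)-3 = -19 → [3, 1, -1, -4, -4, -9, -16, -19]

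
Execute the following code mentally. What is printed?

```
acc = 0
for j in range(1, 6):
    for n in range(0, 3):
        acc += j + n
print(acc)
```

j=1,n=0: acc = 0+1 = 1
j=1,n=1: acc = 1+2 = 3
j=1,n=2: acc = 3+3 = 6
j=2,n=0: acc = 6+2 = 8
j=2,n=1: acc = 8+3 = 11
j=2,n=2: acc = 11+4 = 15
j=3,n=0: acc = 15+3 = 18
j=3,n=1: acc = 18+4 = 22
j=3,n=2: acc = 22+5 = 27
j=4,n=0: acc = 27+4 = 31
j=4,n=1: acc = 31+5 = 36
j=4,n=2: acc = 36+6 = 42
j=5,n=0: acc = 42+5 = 47
j=5,n=1: acc = 47+6 = 53
j=5,n=2: acc = 53+7 = 60

60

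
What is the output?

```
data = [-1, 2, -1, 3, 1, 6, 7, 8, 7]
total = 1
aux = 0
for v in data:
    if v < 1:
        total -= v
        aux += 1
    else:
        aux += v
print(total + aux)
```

v=-1: <1, total = 1-(-1) = 2; aux=1
v=2: not <1; aux=3
v=-1: <1, total = 2-(-1) = 3; aux=4
v=3: not <1; aux=7
v=1: not <1; aux=8
v=6: not <1; aux=14
v=7: not <1; aux=21
v=8: not <1; aux=29
v=7: not <1; aux=36
total+aux = 3+36 = 39

39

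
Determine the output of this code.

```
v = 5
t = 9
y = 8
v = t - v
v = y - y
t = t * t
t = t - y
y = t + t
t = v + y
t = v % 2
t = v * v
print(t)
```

v = 9-5 = 4
v = 8-8 = 0
t = 9*9 = 81
t = 81-8 = 73
y = 73+73 = 146
t = 0+146 = 146
t = 0%2 = 0
t = 0*0 = 0

0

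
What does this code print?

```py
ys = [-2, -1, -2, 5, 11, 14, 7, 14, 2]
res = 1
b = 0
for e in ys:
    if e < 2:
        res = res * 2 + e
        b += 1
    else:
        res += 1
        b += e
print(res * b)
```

112

e=-2: <2, res = 1*2+(-2) = 0; b=1
e=-1: <2, res = 0*2+(-1) = -1; b=2
e=-2: <2, res = (-1)*2+(-2) = -4; b=3
e=5: not <2, res = (-4)+1 = -3; b=8
e=11: not <2, res = (-3)+1 = -2; b=19
e=14: not <2, res = (-2)+1 = -1; b=33
e=7: not <2, res = (-1)+1 = 0; b=40
e=14: not <2, res = 0+1 = 1; b=54
e=2: not <2, res = 1+1 = 2; b=56
res*b = 2*56 = 112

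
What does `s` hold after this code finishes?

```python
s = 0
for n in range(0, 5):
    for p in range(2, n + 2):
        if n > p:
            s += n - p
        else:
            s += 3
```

25

n=1,p=2: not 1>2, s = 0+3 = 3
n=2,p=2: not 2>2, s = 3+3 = 6
n=2,p=3: not 2>3, s = 6+3 = 9
n=3,p=2: 3>2, s = 9+1 = 10
n=3,p=3: not 3>3, s = 10+3 = 13
n=3,p=4: not 3>4, s = 13+3 = 16
n=4,p=2: 4>2, s = 16+2 = 18
n=4,p=3: 4>3, s = 18+1 = 19
n=4,p=4: not 4>4, s = 19+3 = 22
n=4,p=5: not 4>5, s = 22+3 = 25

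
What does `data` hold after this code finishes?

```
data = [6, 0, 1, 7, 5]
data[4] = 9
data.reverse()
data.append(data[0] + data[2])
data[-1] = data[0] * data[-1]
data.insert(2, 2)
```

[9, 7, 2, 1, 0, 6, 90]

data[4] = 9 → [6, 0, 1, 7, 9]
reverse → [9, 7, 1, 0, 6]
append data[0]+data[2] = 9+1 = 10 → [9, 7, 1, 0, 6, 10]
data[-1] = data[0]*data[-1] = 9*10 = 90 → [9, 7, 1, 0, 6, 90]
insert 2 at 2 → [9, 7, 2, 1, 0, 6, 90]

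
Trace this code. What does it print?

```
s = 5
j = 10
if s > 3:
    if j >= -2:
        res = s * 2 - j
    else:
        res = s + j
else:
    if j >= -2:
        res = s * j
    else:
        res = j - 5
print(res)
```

s=5, j=10
s > 3 is True; j >= -2 is True
→ res = s * 2 - j = 0

0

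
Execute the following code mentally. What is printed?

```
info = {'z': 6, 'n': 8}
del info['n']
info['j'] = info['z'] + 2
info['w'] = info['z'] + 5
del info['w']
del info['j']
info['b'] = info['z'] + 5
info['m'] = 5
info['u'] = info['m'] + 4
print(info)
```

del 'n' → {'z': 6}
info['j'] = info['z']+2 = 8 → {'z': 6, 'j': 8}
info['w'] = info['z']+5 = 11 → {'z': 6, 'j': 8, 'w': 11}
del 'w' → {'z': 6, 'j': 8}
del 'j' → {'z': 6}
info['b'] = info['z']+5 = 11 → {'z': 6, 'b': 11}
info['m'] = 5 → {'z': 6, 'b': 11, 'm': 5}
info['u'] = info['m']+4 = 9 → {'z': 6, 'b': 11, 'm': 5, 'u': 9}

{'z': 6, 'b': 11, 'm': 5, 'u': 9}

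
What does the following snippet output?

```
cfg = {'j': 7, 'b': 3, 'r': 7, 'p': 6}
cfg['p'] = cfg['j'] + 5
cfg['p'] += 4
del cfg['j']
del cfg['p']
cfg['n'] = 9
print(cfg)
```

cfg['p'] = cfg['j']+5 = 12 → {'j': 7, 'b': 3, 'r': 7, 'p': 12}
cfg['p'] = 12+4 = 16 → {'j': 7, 'b': 3, 'r': 7, 'p': 16}
del 'j' → {'b': 3, 'r': 7, 'p': 16}
del 'p' → {'b': 3, 'r': 7}
cfg['n'] = 9 → {'b': 3, 'r': 7, 'n': 9}

{'b': 3, 'r': 7, 'n': 9}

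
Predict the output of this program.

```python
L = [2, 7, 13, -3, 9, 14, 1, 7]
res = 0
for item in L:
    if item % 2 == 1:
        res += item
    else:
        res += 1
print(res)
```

36

item=2: not odd, res = 0+1 = 1
item=7: odd, res = 1+7 = 8
item=13: odd, res = 8+13 = 21
item=-3: odd, res = 21+(-3) = 18
item=9: odd, res = 18+9 = 27
item=14: not odd, res = 27+1 = 28
item=1: odd, res = 28+1 = 29
item=7: odd, res = 29+7 = 36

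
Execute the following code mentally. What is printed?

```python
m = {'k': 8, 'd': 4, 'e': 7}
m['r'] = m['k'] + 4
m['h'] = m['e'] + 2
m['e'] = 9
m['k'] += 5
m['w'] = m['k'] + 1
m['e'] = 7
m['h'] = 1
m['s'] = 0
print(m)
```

{'k': 13, 'd': 4, 'e': 7, 'r': 12, 'h': 1, 'w': 14, 's': 0}

m['r'] = m['k']+4 = 12 → {'k': 8, 'd': 4, 'e': 7, 'r': 12}
m['h'] = m['e']+2 = 9 → {'k': 8, 'd': 4, 'e': 7, 'r': 12, 'h': 9}
m['e'] = 9 → {'k': 8, 'd': 4, 'e': 9, 'r': 12, 'h': 9}
m['k'] = 8+5 = 13 → {'k': 13, 'd': 4, 'e': 9, 'r': 12, 'h': 9}
m['w'] = m['k']+1 = 14 → {'k': 13, 'd': 4, 'e': 9, 'r': 12, 'h': 9, 'w': 14}
m['e'] = 7 → {'k': 13, 'd': 4, 'e': 7, 'r': 12, 'h': 9, 'w': 14}
m['h'] = 1 → {'k': 13, 'd': 4, 'e': 7, 'r': 12, 'h': 1, 'w': 14}
m['s'] = 0 → {'k': 13, 'd': 4, 'e': 7, 'r': 12, 'h': 1, 'w': 14, 's': 0}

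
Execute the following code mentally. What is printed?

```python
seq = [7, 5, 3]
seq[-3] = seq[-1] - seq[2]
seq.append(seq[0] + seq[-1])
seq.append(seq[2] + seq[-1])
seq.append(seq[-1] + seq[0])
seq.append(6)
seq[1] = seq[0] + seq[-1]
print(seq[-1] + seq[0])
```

seq[-3] = seq[-1]-seq[2] = 3-3 = 0 → [0, 5, 3]
append seq[0]+seq[-1] = 0+3 = 3 → [0, 5, 3, 3]
append seq[2]+seq[-1] = 3+3 = 6 → [0, 5, 3, 3, 6]
append seq[-1]+seq[0] = 6+0 = 6 → [0, 5, 3, 3, 6, 6]
append 6 → [0, 5, 3, 3, 6, 6, 6]
seq[1] = seq[0]+seq[-1] = 0+6 = 6 → [0, 6, 3, 3, 6, 6, 6]
seq[-1]+seq[0] = 6+0 = 6

6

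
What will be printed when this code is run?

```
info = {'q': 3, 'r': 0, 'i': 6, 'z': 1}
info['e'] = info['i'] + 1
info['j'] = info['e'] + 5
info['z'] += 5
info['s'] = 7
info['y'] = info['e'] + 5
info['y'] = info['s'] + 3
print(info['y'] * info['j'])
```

info['e'] = info['i']+1 = 7 → {'q': 3, 'r': 0, 'i': 6, 'z': 1, 'e': 7}
info['j'] = info['e']+5 = 12 → {'q': 3, 'r': 0, 'i': 6, 'z': 1, 'e': 7, 'j': 12}
info['z'] = 1+5 = 6 → {'q': 3, 'r': 0, 'i': 6, 'z': 6, 'e': 7, 'j': 12}
info['s'] = 7 → {'q': 3, 'r': 0, 'i': 6, 'z': 6, 'e': 7, 'j': 12, 's': 7}
info['y'] = info['e']+5 = 12 → {'q': 3, 'r': 0, 'i': 6, 'z': 6, 'e': 7, 'j': 12, 's': 7, 'y': 12}
info['y'] = info['s']+3 = 10 → {'q': 3, 'r': 0, 'i': 6, 'z': 6, 'e': 7, 'j': 12, 's': 7, 'y': 10}
info['y']*info['j'] = 10*12 = 120

120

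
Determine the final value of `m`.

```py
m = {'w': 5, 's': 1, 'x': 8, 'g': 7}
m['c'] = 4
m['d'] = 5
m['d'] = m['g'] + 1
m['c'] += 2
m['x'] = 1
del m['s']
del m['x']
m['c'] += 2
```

{'w': 5, 'g': 7, 'c': 8, 'd': 8}

m['c'] = 4 → {'w': 5, 's': 1, 'x': 8, 'g': 7, 'c': 4}
m['d'] = 5 → {'w': 5, 's': 1, 'x': 8, 'g': 7, 'c': 4, 'd': 5}
m['d'] = m['g']+1 = 8 → {'w': 5, 's': 1, 'x': 8, 'g': 7, 'c': 4, 'd': 8}
m['c'] = 4+2 = 6 → {'w': 5, 's': 1, 'x': 8, 'g': 7, 'c': 6, 'd': 8}
m['x'] = 1 → {'w': 5, 's': 1, 'x': 1, 'g': 7, 'c': 6, 'd': 8}
del 's' → {'w': 5, 'x': 1, 'g': 7, 'c': 6, 'd': 8}
del 'x' → {'w': 5, 'g': 7, 'c': 6, 'd': 8}
m['c'] = 6+2 = 8 → {'w': 5, 'g': 7, 'c': 8, 'd': 8}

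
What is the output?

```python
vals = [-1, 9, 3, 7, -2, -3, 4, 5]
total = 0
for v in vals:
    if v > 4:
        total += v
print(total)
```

v=-1: not >4
v=9: >4, total = 0+9 = 9
v=3: not >4
v=7: >4, total = 9+7 = 16
v=-2: not >4
v=-3: not >4
v=4: not >4
v=5: >4, total = 16+5 = 21

21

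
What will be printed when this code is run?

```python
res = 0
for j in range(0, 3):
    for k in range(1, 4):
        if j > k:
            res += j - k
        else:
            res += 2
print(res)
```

17

j=0,k=1: not 0>1, res = 0+2 = 2
j=0,k=2: not 0>2, res = 2+2 = 4
j=0,k=3: not 0>3, res = 4+2 = 6
j=1,k=1: not 1>1, res = 6+2 = 8
j=1,k=2: not 1>2, res = 8+2 = 10
j=1,k=3: not 1>3, res = 10+2 = 12
j=2,k=1: 2>1, res = 12+1 = 13
j=2,k=2: not 2>2, res = 13+2 = 15
j=2,k=3: not 2>3, res = 15+2 = 17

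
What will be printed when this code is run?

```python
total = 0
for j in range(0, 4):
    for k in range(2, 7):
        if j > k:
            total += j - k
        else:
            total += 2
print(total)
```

39

j=0,k=2: not 0>2, total = 0+2 = 2
j=0,k=3: not 0>3, total = 2+2 = 4
j=0,k=4: not 0>4, total = 4+2 = 6
j=0,k=5: not 0>5, total = 6+2 = 8
j=0,k=6: not 0>6, total = 8+2 = 10
j=1,k=2: not 1>2, total = 10+2 = 12
j=1,k=3: not 1>3, total = 12+2 = 14
j=1,k=4: not 1>4, total = 14+2 = 16
j=1,k=5: not 1>5, total = 16+2 = 18
j=1,k=6: not 1>6, total = 18+2 = 20
j=2,k=2: not 2>2, total = 20+2 = 22
j=2,k=3: not 2>3, total = 22+2 = 24
j=2,k=4: not 2>4, total = 24+2 = 26
j=2,k=5: not 2>5, total = 26+2 = 28
j=2,k=6: not 2>6, total = 28+2 = 30
j=3,k=2: 3>2, total = 30+1 = 31
j=3,k=3: not 3>3, total = 31+2 = 33
j=3,k=4: not 3>4, total = 33+2 = 35
j=3,k=5: not 3>5, total = 35+2 = 37
j=3,k=6: not 3>6, total = 37+2 = 39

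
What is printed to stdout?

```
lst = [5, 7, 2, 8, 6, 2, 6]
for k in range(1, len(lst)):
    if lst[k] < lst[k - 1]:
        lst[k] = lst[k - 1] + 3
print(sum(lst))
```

k=1: 7>=5, unchanged → [5, 7, 2, 8, 6, 2, 6]
k=2: 2<7, lst[2] = 7+3 = 10 → [5, 7, 10, 8, 6, 2, 6]
k=3: 8<10, lst[3] = 10+3 = 13 → [5, 7, 10, 13, 6, 2, 6]
k=4: 6<13, lst[4] = 13+3 = 16 → [5, 7, 10, 13, 16, 2, 6]
k=5: 2<16, lst[5] = 16+3 = 19 → [5, 7, 10, 13, 16, 19, 6]
k=6: 6<19, lst[6] = 19+3 = 22 → [5, 7, 10, 13, 16, 19, 22]
sum = 92

92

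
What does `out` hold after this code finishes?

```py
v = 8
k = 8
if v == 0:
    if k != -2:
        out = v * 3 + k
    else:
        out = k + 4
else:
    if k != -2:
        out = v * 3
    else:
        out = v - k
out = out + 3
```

27

v=8, k=8
v == 0 is False; k != -2 is True
→ out = v * 3 = 24
out = 24+3 = 27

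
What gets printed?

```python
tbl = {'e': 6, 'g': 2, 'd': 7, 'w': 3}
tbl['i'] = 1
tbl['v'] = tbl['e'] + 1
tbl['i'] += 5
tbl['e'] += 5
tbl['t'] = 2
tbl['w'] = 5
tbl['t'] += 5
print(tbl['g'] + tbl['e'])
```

tbl['i'] = 1 → {'e': 6, 'g': 2, 'd': 7, 'w': 3, 'i': 1}
tbl['v'] = tbl['e']+1 = 7 → {'e': 6, 'g': 2, 'd': 7, 'w': 3, 'i': 1, 'v': 7}
tbl['i'] = 1+5 = 6 → {'e': 6, 'g': 2, 'd': 7, 'w': 3, 'i': 6, 'v': 7}
tbl['e'] = 6+5 = 11 → {'e': 11, 'g': 2, 'd': 7, 'w': 3, 'i': 6, 'v': 7}
tbl['t'] = 2 → {'e': 11, 'g': 2, 'd': 7, 'w': 3, 'i': 6, 'v': 7, 't': 2}
tbl['w'] = 5 → {'e': 11, 'g': 2, 'd': 7, 'w': 5, 'i': 6, 'v': 7, 't': 2}
tbl['t'] = 2+5 = 7 → {'e': 11, 'g': 2, 'd': 7, 'w': 5, 'i': 6, 'v': 7, 't': 7}
tbl['g']+tbl['e'] = 2+11 = 13

13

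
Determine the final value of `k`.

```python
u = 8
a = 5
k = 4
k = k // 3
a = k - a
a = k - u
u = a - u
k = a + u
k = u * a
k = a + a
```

-14

k = 4//3 = 1
a = 1-5 = -4
a = 1-8 = -7
u = (-7)-8 = -15
k = (-7)+(-15) = -22
k = (-15)*(-7) = 105
k = (-7)+(-7) = -14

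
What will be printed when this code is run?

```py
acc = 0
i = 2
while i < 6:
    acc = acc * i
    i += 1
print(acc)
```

i=2: acc = 0*2 = 0
i=3: acc = 0*3 = 0
i=4: acc = 0*4 = 0
i=5: acc = 0*5 = 0

0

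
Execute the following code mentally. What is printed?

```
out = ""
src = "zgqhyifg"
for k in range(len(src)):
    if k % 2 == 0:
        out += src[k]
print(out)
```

zqyf

k=0: add 'z' → 'z'
k=1: skip
k=2: add 'q' → 'zq'
k=3: skip
k=4: add 'y' → 'zqy'
k=5: skip
k=6: add 'f' → 'zqyf'
k=7: skip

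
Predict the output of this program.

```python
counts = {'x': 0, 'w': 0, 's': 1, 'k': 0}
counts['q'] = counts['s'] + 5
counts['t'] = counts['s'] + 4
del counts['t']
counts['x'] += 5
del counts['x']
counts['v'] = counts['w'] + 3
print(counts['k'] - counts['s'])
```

counts['q'] = counts['s']+5 = 6 → {'x': 0, 'w': 0, 's': 1, 'k': 0, 'q': 6}
counts['t'] = counts['s']+4 = 5 → {'x': 0, 'w': 0, 's': 1, 'k': 0, 'q': 6, 't': 5}
del 't' → {'x': 0, 'w': 0, 's': 1, 'k': 0, 'q': 6}
counts['x'] = 0+5 = 5 → {'x': 5, 'w': 0, 's': 1, 'k': 0, 'q': 6}
del 'x' → {'w': 0, 's': 1, 'k': 0, 'q': 6}
counts['v'] = counts['w']+3 = 3 → {'w': 0, 's': 1, 'k': 0, 'q': 6, 'v': 3}
counts['k']-counts['s'] = 0-1 = -1

-1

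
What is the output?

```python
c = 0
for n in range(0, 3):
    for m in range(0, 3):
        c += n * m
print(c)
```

n=0,m=0: c = 0+0 = 0
n=0,m=1: c = 0+0 = 0
n=0,m=2: c = 0+0 = 0
n=1,m=0: c = 0+0 = 0
n=1,m=1: c = 0+1 = 1
n=1,m=2: c = 1+2 = 3
n=2,m=0: c = 3+0 = 3
n=2,m=1: c = 3+2 = 5
n=2,m=2: c = 5+4 = 9

9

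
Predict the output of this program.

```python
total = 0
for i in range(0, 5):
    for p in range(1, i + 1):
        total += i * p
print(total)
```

i=1,p=1: total = 0+1 = 1
i=2,p=1: total = 1+2 = 3
i=2,p=2: total = 3+4 = 7
i=3,p=1: total = 7+3 = 10
i=3,p=2: total = 10+6 = 16
i=3,p=3: total = 16+9 = 25
i=4,p=1: total = 25+4 = 29
i=4,p=2: total = 29+8 = 37
i=4,p=3: total = 37+12 = 49
i=4,p=4: total = 49+16 = 65

65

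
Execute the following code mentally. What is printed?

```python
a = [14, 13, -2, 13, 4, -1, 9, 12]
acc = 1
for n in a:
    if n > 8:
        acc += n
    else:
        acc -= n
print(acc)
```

61

n=14: >8, acc = 1+14 = 15
n=13: >8, acc = 15+13 = 28
n=-2: not >8, acc = 28-(-2) = 30
n=13: >8, acc = 30+13 = 43
n=4: not >8, acc = 43-4 = 39
n=-1: not >8, acc = 39-(-1) = 40
n=9: >8, acc = 40+9 = 49
n=12: >8, acc = 49+12 = 61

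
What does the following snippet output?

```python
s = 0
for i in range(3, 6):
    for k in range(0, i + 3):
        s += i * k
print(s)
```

269

i=3,k=0: s = 0+0 = 0
i=3,k=1: s = 0+3 = 3
i=3,k=2: s = 3+6 = 9
i=3,k=3: s = 9+9 = 18
i=3,k=4: s = 18+12 = 30
i=3,k=5: s = 30+15 = 45
i=4,k=0: s = 45+0 = 45
i=4,k=1: s = 45+4 = 49
i=4,k=2: s = 49+8 = 57
i=4,k=3: s = 57+12 = 69
i=4,k=4: s = 69+16 = 85
i=4,k=5: s = 85+20 = 105
i=4,k=6: s = 105+24 = 129
i=5,k=0: s = 129+0 = 129
i=5,k=1: s = 129+5 = 134
i=5,k=2: s = 134+10 = 144
i=5,k=3: s = 144+15 = 159
i=5,k=4: s = 159+20 = 179
i=5,k=5: s = 179+25 = 204
i=5,k=6: s = 204+30 = 234
i=5,k=7: s = 234+35 = 269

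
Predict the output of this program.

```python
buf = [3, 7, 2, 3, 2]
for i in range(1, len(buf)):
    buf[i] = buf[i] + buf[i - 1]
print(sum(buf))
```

i=1: buf[1] = 7+3 = 10 → [3, 10, 2, 3, 2]
i=2: buf[2] = 2+10 = 12 → [3, 10, 12, 3, 2]
i=3: buf[3] = 3+12 = 15 → [3, 10, 12, 15, 2]
i=4: buf[4] = 2+15 = 17 → [3, 10, 12, 15, 17]
sum = 57

57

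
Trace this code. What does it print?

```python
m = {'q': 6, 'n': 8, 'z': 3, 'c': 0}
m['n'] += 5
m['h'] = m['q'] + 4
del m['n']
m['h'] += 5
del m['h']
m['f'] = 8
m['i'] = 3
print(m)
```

m['n'] = 8+5 = 13 → {'q': 6, 'n': 13, 'z': 3, 'c': 0}
m['h'] = m['q']+4 = 10 → {'q': 6, 'n': 13, 'z': 3, 'c': 0, 'h': 10}
del 'n' → {'q': 6, 'z': 3, 'c': 0, 'h': 10}
m['h'] = 10+5 = 15 → {'q': 6, 'z': 3, 'c': 0, 'h': 15}
del 'h' → {'q': 6, 'z': 3, 'c': 0}
m['f'] = 8 → {'q': 6, 'z': 3, 'c': 0, 'f': 8}
m['i'] = 3 → {'q': 6, 'z': 3, 'c': 0, 'f': 8, 'i': 3}

{'q': 6, 'z': 3, 'c': 0, 'f': 8, 'i': 3}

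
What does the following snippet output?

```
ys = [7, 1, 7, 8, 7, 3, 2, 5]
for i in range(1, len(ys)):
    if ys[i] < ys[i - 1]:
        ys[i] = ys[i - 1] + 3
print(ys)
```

i=1: 1<7, ys[1] = 7+3 = 10 → [7, 10, 7, 8, 7, 3, 2, 5]
i=2: 7<10, ys[2] = 10+3 = 13 → [7, 10, 13, 8, 7, 3, 2, 5]
i=3: 8<13, ys[3] = 13+3 = 16 → [7, 10, 13, 16, 7, 3, 2, 5]
i=4: 7<16, ys[4] = 16+3 = 19 → [7, 10, 13, 16, 19, 3, 2, 5]
i=5: 3<19, ys[5] = 19+3 = 22 → [7, 10, 13, 16, 19, 22, 2, 5]
i=6: 2<22, ys[6] = 22+3 = 25 → [7, 10, 13, 16, 19, 22, 25, 5]
i=7: 5<25, ys[7] = 25+3 = 28 → [7, 10, 13, 16, 19, 22, 25, 28]

[7, 10, 13, 16, 19, 22, 25, 28]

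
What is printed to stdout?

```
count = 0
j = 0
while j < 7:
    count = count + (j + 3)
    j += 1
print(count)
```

j=0: count = 0+3 = 3
j=1: count = 3+4 = 7
j=2: count = 7+5 = 12
j=3: count = 12+6 = 18
j=4: count = 18+7 = 25
j=5: count = 25+8 = 33
j=6: count = 33+9 = 42

42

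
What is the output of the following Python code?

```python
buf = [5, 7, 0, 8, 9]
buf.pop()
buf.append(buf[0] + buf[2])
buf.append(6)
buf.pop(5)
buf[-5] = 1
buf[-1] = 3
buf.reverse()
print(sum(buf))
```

19

pop() removes 9 → [5, 7, 0, 8]
append buf[0]+buf[2] = 5+0 = 5 → [5, 7, 0, 8, 5]
append 6 → [5, 7, 0, 8, 5, 6]
pop(5) removes 6 → [5, 7, 0, 8, 5]
buf[-5] = 1 → [1, 7, 0, 8, 5]
buf[-1] = 3 → [1, 7, 0, 8, 3]
reverse → [3, 8, 0, 7, 1]
sum = 19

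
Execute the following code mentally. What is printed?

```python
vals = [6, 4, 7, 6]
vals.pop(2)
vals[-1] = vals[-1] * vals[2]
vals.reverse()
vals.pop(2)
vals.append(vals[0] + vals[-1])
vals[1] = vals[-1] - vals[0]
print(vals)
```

[36, 4, 40]

pop(2) removes 7 → [6, 4, 6]
vals[-1] = vals[-1]*vals[2] = 6*6 = 36 → [6, 4, 36]
reverse → [36, 4, 6]
pop(2) removes 6 → [36, 4]
append vals[0]+vals[-1] = 36+4 = 40 → [36, 4, 40]
vals[1] = vals[-1]-vals[0] = 40-36 = 4 → [36, 4, 40]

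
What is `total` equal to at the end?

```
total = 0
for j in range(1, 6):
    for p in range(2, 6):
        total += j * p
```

j=1,p=2: total = 0+2 = 2
j=1,p=3: total = 2+3 = 5
j=1,p=4: total = 5+4 = 9
j=1,p=5: total = 9+5 = 14
j=2,p=2: total = 14+4 = 18
j=2,p=3: total = 18+6 = 24
j=2,p=4: total = 24+8 = 32
j=2,p=5: total = 32+10 = 42
j=3,p=2: total = 42+6 = 48
j=3,p=3: total = 48+9 = 57
j=3,p=4: total = 57+12 = 69
j=3,p=5: total = 69+15 = 84
j=4,p=2: total = 84+8 = 92
j=4,p=3: total = 92+12 = 104
j=4,p=4: total = 104+16 = 120
j=4,p=5: total = 120+20 = 140
j=5,p=2: total = 140+10 = 150
j=5,p=3: total = 150+15 = 165
j=5,p=4: total = 165+20 = 185
j=5,p=5: total = 185+25 = 210

210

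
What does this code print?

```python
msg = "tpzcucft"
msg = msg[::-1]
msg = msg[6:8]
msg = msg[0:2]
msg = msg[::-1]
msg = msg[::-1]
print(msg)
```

reverse → 'tfcuczpt'
slice [6:8] → 'pt'
slice [0:2] → 'pt'
reverse → 'tp'
reverse → 'pt'

pt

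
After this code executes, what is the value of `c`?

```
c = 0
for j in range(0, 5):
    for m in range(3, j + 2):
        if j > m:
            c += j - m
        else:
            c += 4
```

j=2,m=3: not 2>3, c = 0+4 = 4
j=3,m=3: not 3>3, c = 4+4 = 8
j=3,m=4: not 3>4, c = 8+4 = 12
j=4,m=3: 4>3, c = 12+1 = 13
j=4,m=4: not 4>4, c = 13+4 = 17
j=4,m=5: not 4>5, c = 17+4 = 21

21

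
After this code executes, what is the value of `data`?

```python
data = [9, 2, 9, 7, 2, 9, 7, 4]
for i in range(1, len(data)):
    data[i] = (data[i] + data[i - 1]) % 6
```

i=1: data[1] = (2+9)%6 = 5 → [9, 5, 9, 7, 2, 9, 7, 4]
i=2: data[2] = (9+5)%6 = 2 → [9, 5, 2, 7, 2, 9, 7, 4]
i=3: data[3] = (7+2)%6 = 3 → [9, 5, 2, 3, 2, 9, 7, 4]
i=4: data[4] = (2+3)%6 = 5 → [9, 5, 2, 3, 5, 9, 7, 4]
i=5: data[5] = (9+5)%6 = 2 → [9, 5, 2, 3, 5, 2, 7, 4]
i=6: data[6] = (7+2)%6 = 3 → [9, 5, 2, 3, 5, 2, 3, 4]
i=7: data[7] = (4+3)%6 = 1 → [9, 5, 2, 3, 5, 2, 3, 1]

[9, 5, 2, 3, 5, 2, 3, 1]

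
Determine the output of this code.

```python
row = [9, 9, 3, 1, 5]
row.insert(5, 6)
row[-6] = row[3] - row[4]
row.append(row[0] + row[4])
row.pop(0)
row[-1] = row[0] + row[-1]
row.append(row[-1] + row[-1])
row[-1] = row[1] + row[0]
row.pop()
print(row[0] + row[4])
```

15

insert 6 at 5 → [9, 9, 3, 1, 5, 6]
row[-6] = row[3]-row[4] = 1-5 = -4 → [-4, 9, 3, 1, 5, 6]
append row[0]+row[4] = (-4)+5 = 1 → [-4, 9, 3, 1, 5, 6, 1]
pop(0) removes -4 → [9, 3, 1, 5, 6, 1]
row[-1] = row[0]+row[-1] = 9+1 = 10 → [9, 3, 1, 5, 6, 10]
append row[-1]+row[-1] = 10+10 = 20 → [9, 3, 1, 5, 6, 10, 20]
row[-1] = row[1]+row[0] = 3+9 = 12 → [9, 3, 1, 5, 6, 10, 12]
pop() removes 12 → [9, 3, 1, 5, 6, 10]
row[0]+row[4] = 9+6 = 15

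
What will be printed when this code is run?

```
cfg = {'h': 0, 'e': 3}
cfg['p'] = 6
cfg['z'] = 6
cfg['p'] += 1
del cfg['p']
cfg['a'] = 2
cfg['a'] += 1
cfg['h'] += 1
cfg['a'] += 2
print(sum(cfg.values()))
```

15

cfg['p'] = 6 → {'h': 0, 'e': 3, 'p': 6}
cfg['z'] = 6 → {'h': 0, 'e': 3, 'p': 6, 'z': 6}
cfg['p'] = 6+1 = 7 → {'h': 0, 'e': 3, 'p': 7, 'z': 6}
del 'p' → {'h': 0, 'e': 3, 'z': 6}
cfg['a'] = 2 → {'h': 0, 'e': 3, 'z': 6, 'a': 2}
cfg['a'] = 2+1 = 3 → {'h': 0, 'e': 3, 'z': 6, 'a': 3}
cfg['h'] = 0+1 = 1 → {'h': 1, 'e': 3, 'z': 6, 'a': 3}
cfg['a'] = 3+2 = 5 → {'h': 1, 'e': 3, 'z': 6, 'a': 5}
sum of values = 15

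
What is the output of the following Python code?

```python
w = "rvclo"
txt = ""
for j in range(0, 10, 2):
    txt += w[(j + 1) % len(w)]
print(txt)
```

j=0: add w[1]='v' → 'v'
j=2: add w[3]='l' → 'vl'
j=4: add w[0]='r' → 'vlr'
j=6: add w[2]='c' → 'vlrc'
j=8: add w[4]='o' → 'vlrco'

vlrco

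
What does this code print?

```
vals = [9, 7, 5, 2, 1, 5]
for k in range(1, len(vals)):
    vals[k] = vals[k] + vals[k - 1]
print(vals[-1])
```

29

k=1: vals[1] = 7+9 = 16 → [9, 16, 5, 2, 1, 5]
k=2: vals[2] = 5+16 = 21 → [9, 16, 21, 2, 1, 5]
k=3: vals[3] = 2+21 = 23 → [9, 16, 21, 23, 1, 5]
k=4: vals[4] = 1+23 = 24 → [9, 16, 21, 23, 24, 5]
k=5: vals[5] = 5+24 = 29 → [9, 16, 21, 23, 24, 29]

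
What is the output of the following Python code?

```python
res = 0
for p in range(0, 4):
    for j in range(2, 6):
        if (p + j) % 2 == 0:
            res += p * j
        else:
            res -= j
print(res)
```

p=0,j=2: even sum, res = 0+0 = 0
p=0,j=3: odd sum, res = 0-3 = -3
p=0,j=4: even sum, res = (-3)+0 = -3
p=0,j=5: odd sum, res = (-3)-5 = -8
p=1,j=2: odd sum, res = (-8)-2 = -10
p=1,j=3: even sum, res = (-10)+3 = -7
p=1,j=4: odd sum, res = (-7)-4 = -11
p=1,j=5: even sum, res = (-11)+5 = -6
p=2,j=2: even sum, res = (-6)+4 = -2
p=2,j=3: odd sum, res = (-2)-3 = -5
p=2,j=4: even sum, res = (-5)+8 = 3
p=2,j=5: odd sum, res = 3-5 = -2
p=3,j=2: odd sum, res = (-2)-2 = -4
p=3,j=3: even sum, res = (-4)+9 = 5
p=3,j=4: odd sum, res = 5-4 = 1
p=3,j=5: even sum, res = 1+15 = 16

16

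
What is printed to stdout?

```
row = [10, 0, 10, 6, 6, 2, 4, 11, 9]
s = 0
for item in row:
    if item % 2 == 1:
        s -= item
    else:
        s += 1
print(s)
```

item=10: not odd, s = 0+1 = 1
item=0: not odd, s = 1+1 = 2
item=10: not odd, s = 2+1 = 3
item=6: not odd, s = 3+1 = 4
item=6: not odd, s = 4+1 = 5
item=2: not odd, s = 5+1 = 6
item=4: not odd, s = 6+1 = 7
item=11: odd, s = 7-11 = -4
item=9: odd, s = (-4)-9 = -13

-13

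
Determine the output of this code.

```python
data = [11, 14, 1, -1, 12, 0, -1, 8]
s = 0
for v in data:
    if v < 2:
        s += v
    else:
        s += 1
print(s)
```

3

v=11: not <2, s = 0+1 = 1
v=14: not <2, s = 1+1 = 2
v=1: <2, s = 2+1 = 3
v=-1: <2, s = 3+(-1) = 2
v=12: not <2, s = 2+1 = 3
v=0: <2, s = 3+0 = 3
v=-1: <2, s = 3+(-1) = 2
v=8: not <2, s = 2+1 = 3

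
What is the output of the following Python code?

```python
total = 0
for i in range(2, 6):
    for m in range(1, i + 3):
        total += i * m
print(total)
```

289

i=2,m=1: total = 0+2 = 2
i=2,m=2: total = 2+4 = 6
i=2,m=3: total = 6+6 = 12
i=2,m=4: total = 12+8 = 20
i=3,m=1: total = 20+3 = 23
i=3,m=2: total = 23+6 = 29
i=3,m=3: total = 29+9 = 38
i=3,m=4: total = 38+12 = 50
i=3,m=5: total = 50+15 = 65
i=4,m=1: total = 65+4 = 69
i=4,m=2: total = 69+8 = 77
i=4,m=3: total = 77+12 = 89
i=4,m=4: total = 89+16 = 105
i=4,m=5: total = 105+20 = 125
i=4,m=6: total = 125+24 = 149
i=5,m=1: total = 149+5 = 154
i=5,m=2: total = 154+10 = 164
i=5,m=3: total = 164+15 = 179
i=5,m=4: total = 179+20 = 199
i=5,m=5: total = 199+25 = 224
i=5,m=6: total = 224+30 = 254
i=5,m=7: total = 254+35 = 289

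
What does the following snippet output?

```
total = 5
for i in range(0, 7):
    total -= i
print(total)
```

-16

i=0: total = 5-0 = 5
i=1: total = 5-1 = 4
i=2: total = 4-2 = 2
i=3: total = 2-3 = -1
i=4: total = (-1)-4 = -5
i=5: total = (-5)-5 = -10
i=6: total = (-10)-6 = -16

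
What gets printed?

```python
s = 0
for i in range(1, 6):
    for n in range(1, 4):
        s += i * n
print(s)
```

90

i=1,n=1: s = 0+1 = 1
i=1,n=2: s = 1+2 = 3
i=1,n=3: s = 3+3 = 6
i=2,n=1: s = 6+2 = 8
i=2,n=2: s = 8+4 = 12
i=2,n=3: s = 12+6 = 18
i=3,n=1: s = 18+3 = 21
i=3,n=2: s = 21+6 = 27
i=3,n=3: s = 27+9 = 36
i=4,n=1: s = 36+4 = 40
i=4,n=2: s = 40+8 = 48
i=4,n=3: s = 48+12 = 60
i=5,n=1: s = 60+5 = 65
i=5,n=2: s = 65+10 = 75
i=5,n=3: s = 75+15 = 90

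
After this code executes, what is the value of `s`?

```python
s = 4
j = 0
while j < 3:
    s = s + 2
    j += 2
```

8

j=0: s = 4+2 = 6
j=2: s = 6+2 = 8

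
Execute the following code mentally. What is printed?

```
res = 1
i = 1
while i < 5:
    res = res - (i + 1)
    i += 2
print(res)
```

-5

i=1: res = 1-2 = -1
i=3: res = (-1)-4 = -5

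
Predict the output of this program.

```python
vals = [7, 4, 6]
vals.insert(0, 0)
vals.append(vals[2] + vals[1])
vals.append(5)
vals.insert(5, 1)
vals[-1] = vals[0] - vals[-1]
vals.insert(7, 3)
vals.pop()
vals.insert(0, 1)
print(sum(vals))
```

25

insert 0 at 0 → [0, 7, 4, 6]
append vals[2]+vals[1] = 4+7 = 11 → [0, 7, 4, 6, 11]
append 5 → [0, 7, 4, 6, 11, 5]
insert 1 at 5 → [0, 7, 4, 6, 11, 1, 5]
vals[-1] = vals[0]-vals[-1] = 0-5 = -5 → [0, 7, 4, 6, 11, 1, -5]
insert 3 at 7 → [0, 7, 4, 6, 11, 1, -5, 3]
pop() removes 3 → [0, 7, 4, 6, 11, 1, -5]
insert 1 at 0 → [1, 0, 7, 4, 6, 11, 1, -5]
sum = 25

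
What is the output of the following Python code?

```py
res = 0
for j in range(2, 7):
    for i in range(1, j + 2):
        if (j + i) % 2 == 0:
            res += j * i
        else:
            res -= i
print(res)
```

j=2,i=1: odd sum, res = 0-1 = -1
j=2,i=2: even sum, res = (-1)+4 = 3
j=2,i=3: odd sum, res = 3-3 = 0
j=3,i=1: even sum, res = 0+3 = 3
j=3,i=2: odd sum, res = 3-2 = 1
j=3,i=3: even sum, res = 1+9 = 10
j=3,i=4: odd sum, res = 10-4 = 6
j=4,i=1: odd sum, res = 6-1 = 5
j=4,i=2: even sum, res = 5+8 = 13
j=4,i=3: odd sum, res = 13-3 = 10
j=4,i=4: even sum, res = 10+16 = 26
j=4,i=5: odd sum, res = 26-5 = 21
j=5,i=1: even sum, res = 21+5 = 26
j=5,i=2: odd sum, res = 26-2 = 24
j=5,i=3: even sum, res = 24+15 = 39
j=5,i=4: odd sum, res = 39-4 = 35
j=5,i=5: even sum, res = 35+25 = 60
j=5,i=6: odd sum, res = 60-6 = 54
j=6,i=1: odd sum, res = 54-1 = 53
j=6,i=2: even sum, res = 53+12 = 65
j=6,i=3: odd sum, res = 65-3 = 62
j=6,i=4: even sum, res = 62+24 = 86
j=6,i=5: odd sum, res = 86-5 = 81
j=6,i=6: even sum, res = 81+36 = 117
j=6,i=7: odd sum, res = 117-7 = 110

110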